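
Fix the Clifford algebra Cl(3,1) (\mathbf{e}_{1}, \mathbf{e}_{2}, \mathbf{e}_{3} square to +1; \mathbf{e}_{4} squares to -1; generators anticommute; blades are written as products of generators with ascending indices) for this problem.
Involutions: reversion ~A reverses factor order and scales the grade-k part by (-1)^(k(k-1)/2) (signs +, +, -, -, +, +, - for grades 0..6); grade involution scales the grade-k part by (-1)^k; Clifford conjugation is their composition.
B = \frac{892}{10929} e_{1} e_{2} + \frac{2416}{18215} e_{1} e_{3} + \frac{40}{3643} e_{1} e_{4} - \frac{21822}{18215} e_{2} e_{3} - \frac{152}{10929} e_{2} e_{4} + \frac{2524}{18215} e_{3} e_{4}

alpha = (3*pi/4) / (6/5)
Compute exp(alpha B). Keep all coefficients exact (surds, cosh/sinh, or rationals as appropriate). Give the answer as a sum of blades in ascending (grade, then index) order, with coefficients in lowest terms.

B^2 term by term: the squares give (\frac{892}{10929})^2*(e_{1} e_{2})^2 + (\frac{2416}{18215})^2*(e_{1} e_{3})^2 + (\frac{40}{3643})^2*(e_{1} e_{4})^2 + (-\frac{21822}{18215})^2*(e_{2} e_{3})^2 + (-\frac{152}{10929})^2*(e_{2} e_{4})^2 + (\frac{2524}{18215})^2*(e_{3} e_{4})^2 = \frac{795664}{119443041}*(-1) + \frac{5837056}{331786225}*(-1) + \frac{1600}{13271449}*(+1) + \frac{476199684}{331786225}*(-1) + \frac{23104}{119443041}*(+1) + \frac{6370576}{331786225}*(+1) = -\frac{36}{25} (each basis 2-blade squares to minus the product of its generators' squares); cross terms between blades sharing an index anticommute and cancel; the commuting (index-disjoint) pairs give grade-4 terms 2*c*c'*(blade product), which cancel blade by blade — e_{1} e_{2} e_{3} e_{4}: \frac{4502816}{199071735} + \frac{734464}{199071735} - \frac{349152}{13271449} = 0 — confirming B is simple. So B^2 = -\frac{36}{25}.
B^2 = -\frac{36}{25} — a negative square means the series sums to a rotation: l = \frac{6}{5}, alpha*l = \frac{3 \pi}{4}, so exp(alpha B) = cos(\frac{3 \pi}{4}) + (sin(\frac{3 \pi}{4})/(\frac{6}{5}))*B = - \frac{\sqrt{2}}{2} + (\frac{5 \sqrt{2}}{12})*B.
Answer: - \frac{\sqrt{2}}{2} + \frac{1115 \sqrt{2}}{32787} e_{1} e_{2} + \frac{604 \sqrt{2}}{10929} e_{1} e_{3} + \frac{50 \sqrt{2}}{10929} e_{1} e_{4} - \frac{3637 \sqrt{2}}{7286} e_{2} e_{3} - \frac{190 \sqrt{2}}{32787} e_{2} e_{4} + \frac{631 \sqrt{2}}{10929} e_{3} e_{4}


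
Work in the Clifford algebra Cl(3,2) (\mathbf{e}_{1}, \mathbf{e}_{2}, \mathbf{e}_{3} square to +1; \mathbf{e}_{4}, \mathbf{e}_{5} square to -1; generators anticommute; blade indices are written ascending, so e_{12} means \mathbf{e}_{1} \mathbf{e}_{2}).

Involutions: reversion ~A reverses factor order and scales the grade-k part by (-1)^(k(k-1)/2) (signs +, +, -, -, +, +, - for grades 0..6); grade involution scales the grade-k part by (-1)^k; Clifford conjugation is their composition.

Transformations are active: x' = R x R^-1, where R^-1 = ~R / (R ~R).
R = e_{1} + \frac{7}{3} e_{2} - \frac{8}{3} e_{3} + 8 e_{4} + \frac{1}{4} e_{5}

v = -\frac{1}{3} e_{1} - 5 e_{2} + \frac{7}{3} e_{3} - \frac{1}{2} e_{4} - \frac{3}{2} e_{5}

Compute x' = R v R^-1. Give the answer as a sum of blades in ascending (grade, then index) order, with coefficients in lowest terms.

~R = e_{1} + \frac{7}{3} e_{2} - \frac{8}{3} e_{3} + 8 e_{4} + \frac{1}{4} e_{5}, and R ~R = -\frac{7273}{144}, so R^-1 = ~R / (-\frac{7273}{144}).
R v = -\frac{997}{72} - \frac{38}{9} e_{12} + \frac{13}{9} e_{13} + \frac{13}{6} e_{14} - \frac{17}{12} e_{15} - \frac{71}{9} e_{23} + \frac{233}{6} e_{24} - \frac{9}{4} e_{25} - \frac{52}{3} e_{34} + \frac{41}{12} e_{35} - \frac{95}{8} e_{45}
Answer: \frac{19237}{21819} e_{1} + \frac{19573}{3117} e_{2} - \frac{27605}{7273} e_{3} + \frac{71081}{14546} e_{4} + \frac{23813}{14546} e_{5}


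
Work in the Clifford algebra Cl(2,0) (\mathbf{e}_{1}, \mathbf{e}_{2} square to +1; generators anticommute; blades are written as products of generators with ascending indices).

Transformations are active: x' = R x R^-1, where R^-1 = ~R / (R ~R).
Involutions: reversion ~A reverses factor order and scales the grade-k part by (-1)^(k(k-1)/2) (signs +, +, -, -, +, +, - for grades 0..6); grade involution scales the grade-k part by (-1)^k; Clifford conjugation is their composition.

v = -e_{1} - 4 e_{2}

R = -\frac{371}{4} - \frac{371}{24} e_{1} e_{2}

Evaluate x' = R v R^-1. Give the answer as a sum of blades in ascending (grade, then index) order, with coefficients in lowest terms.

~R = -\frac{371}{4} + \frac{371}{24} e_{1} e_{2}, and R ~R = \frac{5092717}{576}, so R^-1 = ~R / (\frac{5092717}{576}).
R v = \frac{1855}{12} e_{1} + \frac{8533}{24} e_{2}
Answer: -\frac{83}{37} e_{1} - \frac{128}{37} e_{2}


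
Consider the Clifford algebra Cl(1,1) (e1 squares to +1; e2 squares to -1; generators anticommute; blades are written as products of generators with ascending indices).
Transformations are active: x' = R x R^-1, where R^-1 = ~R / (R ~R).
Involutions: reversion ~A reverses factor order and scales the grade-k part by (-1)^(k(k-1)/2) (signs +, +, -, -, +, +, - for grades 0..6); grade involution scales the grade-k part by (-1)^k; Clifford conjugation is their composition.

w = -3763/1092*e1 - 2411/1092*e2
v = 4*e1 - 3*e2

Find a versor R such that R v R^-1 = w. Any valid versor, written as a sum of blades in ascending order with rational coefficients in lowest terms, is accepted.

Key observation: q(v) = q(w) = 7 (sandwiches preserve the norm), so R = v + w = 605/1092*e1 - 5687/1092*e2 works whenever it is invertible — the component of v along it is kept and (v - w)/2 reverses, sending v to w.
Answer: 605/1092*e1 - 5687/1092*e2


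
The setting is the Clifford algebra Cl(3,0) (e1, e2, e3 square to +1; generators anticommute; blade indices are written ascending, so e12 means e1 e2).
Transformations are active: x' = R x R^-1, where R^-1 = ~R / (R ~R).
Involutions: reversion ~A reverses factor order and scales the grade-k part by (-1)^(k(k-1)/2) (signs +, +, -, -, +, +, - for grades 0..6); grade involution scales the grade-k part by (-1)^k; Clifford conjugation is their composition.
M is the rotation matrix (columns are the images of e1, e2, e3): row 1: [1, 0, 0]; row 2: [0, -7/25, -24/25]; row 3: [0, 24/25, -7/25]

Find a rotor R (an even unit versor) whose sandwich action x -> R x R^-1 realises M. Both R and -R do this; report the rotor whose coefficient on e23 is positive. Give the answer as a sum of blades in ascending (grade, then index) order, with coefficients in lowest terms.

Method: write R = a + b12*e12 + b13*e13 + b23*e23 with a^2 + b12^2 + b13^2 + b23^2 = 1 (so R^-1 = ~R). Expanding the columns R e_j ~R gives tr M = 4a^2 - 1 and, from the antisymmetric part, M21 - M12 = -4a*b12, M13 - M31 = 4a*b13, M32 - M23 = -4a*b23.
Here tr M = 11/25, so a^2 = (1 + tr M)/4 = 9/25 and a = ±3/5. Taking a = 3/5: M21 - M12 = 0, M13 - M31 = 0, M32 - M23 = 48/25, giving b12 = 0, b13 = 0, b23 = -4/5, i.e. R = 3/5 - 4/5*e23.
Its e23 coefficient is negative, so report the other preimage -R.
Answer: -3/5 + 4/5*e23. Recall the cover is two-to-one: with M of trace 11/25, both preimages act alike, and the stated e23 sign chooses the sheet.


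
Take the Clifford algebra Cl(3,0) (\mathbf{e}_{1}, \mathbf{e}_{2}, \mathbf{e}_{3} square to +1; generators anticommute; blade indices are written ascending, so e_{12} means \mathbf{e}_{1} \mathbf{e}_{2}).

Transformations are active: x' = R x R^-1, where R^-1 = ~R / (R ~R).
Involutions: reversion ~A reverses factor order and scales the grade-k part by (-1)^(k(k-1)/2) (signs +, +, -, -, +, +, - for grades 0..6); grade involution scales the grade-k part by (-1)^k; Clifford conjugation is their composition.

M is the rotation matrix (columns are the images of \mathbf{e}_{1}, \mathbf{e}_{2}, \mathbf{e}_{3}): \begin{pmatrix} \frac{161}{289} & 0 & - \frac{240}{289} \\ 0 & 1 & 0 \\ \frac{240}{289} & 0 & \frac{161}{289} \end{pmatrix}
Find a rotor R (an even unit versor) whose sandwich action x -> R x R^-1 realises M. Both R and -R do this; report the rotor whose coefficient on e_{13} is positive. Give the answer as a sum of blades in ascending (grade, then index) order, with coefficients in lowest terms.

Method: write R = a + b12*e_{12} + b13*e_{13} + b23*e_{23} with a^2 + b12^2 + b13^2 + b23^2 = 1 (so R^-1 = ~R). Expanding the columns R e_j ~R gives tr M = 4a^2 - 1 and, from the antisymmetric part, M21 - M12 = -4a*b12, M13 - M31 = 4a*b13, M32 - M23 = -4a*b23.
Here tr M = \frac{611}{289}, so a^2 = (1 + tr M)/4 = \frac{225}{289} and a = ±\frac{15}{17}. Taking a = \frac{15}{17}: M21 - M12 = 0, M13 - M31 = -\frac{480}{289}, M32 - M23 = 0, giving b12 = 0, b13 = -\frac{8}{17}, b23 = 0, i.e. R = \frac{15}{17} - \frac{8}{17} e_{13}.
Its e_{13} coefficient is negative, so report the other preimage -R.
Answer: -\frac{15}{17} + \frac{8}{17} e_{13}. Note: both R and -R realise this M (trace \frac{611}{289}); the covering map identifies them, and the e_{13}-coefficient sign is the tie-breaker.


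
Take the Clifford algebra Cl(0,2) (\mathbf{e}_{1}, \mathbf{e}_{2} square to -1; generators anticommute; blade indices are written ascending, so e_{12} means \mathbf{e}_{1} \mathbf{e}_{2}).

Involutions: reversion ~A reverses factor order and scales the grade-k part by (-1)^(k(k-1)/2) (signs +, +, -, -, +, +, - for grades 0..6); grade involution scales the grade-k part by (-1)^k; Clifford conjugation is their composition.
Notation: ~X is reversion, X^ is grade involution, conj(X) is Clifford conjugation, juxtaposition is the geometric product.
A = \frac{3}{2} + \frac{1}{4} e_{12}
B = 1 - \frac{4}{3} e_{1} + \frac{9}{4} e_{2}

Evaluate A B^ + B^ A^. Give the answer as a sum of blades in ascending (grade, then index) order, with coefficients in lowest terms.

first term: \frac{3}{2} + \frac{41}{16} e_{1} - \frac{73}{24} e_{2} + \frac{1}{4} e_{12}
second term: \frac{3}{2} + \frac{23}{16} e_{1} - \frac{89}{24} e_{2} + \frac{1}{4} e_{12}
Answer: 3 + 4 e_{1} - \frac{27}{4} e_{2} + \frac{1}{2} e_{12}


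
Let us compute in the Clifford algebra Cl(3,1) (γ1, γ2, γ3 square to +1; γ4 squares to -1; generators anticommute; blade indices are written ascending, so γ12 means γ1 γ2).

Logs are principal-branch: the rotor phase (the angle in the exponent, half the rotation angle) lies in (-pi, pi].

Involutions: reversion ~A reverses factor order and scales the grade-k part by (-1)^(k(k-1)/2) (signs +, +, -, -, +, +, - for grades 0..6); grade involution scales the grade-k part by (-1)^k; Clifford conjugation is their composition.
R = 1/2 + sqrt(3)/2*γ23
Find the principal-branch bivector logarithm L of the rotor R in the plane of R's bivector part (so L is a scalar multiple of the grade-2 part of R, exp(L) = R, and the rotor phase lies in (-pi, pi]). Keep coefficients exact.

The scalar part of R is 1/2, so the principal-branch rotor phase is pinned; divide the bivector part by its sine to get the unit plane — L is the phase times that plane.
Concretely: cos(phase) = 1/2 gives phase = ±pi/3, and since phase/sin(phase) is even the sign is immaterial: L = (phase/sin(phase)) * <R>_2 = (2*sqrt(3)*pi/9) * <R>_2.
Answer: pi/3*γ23


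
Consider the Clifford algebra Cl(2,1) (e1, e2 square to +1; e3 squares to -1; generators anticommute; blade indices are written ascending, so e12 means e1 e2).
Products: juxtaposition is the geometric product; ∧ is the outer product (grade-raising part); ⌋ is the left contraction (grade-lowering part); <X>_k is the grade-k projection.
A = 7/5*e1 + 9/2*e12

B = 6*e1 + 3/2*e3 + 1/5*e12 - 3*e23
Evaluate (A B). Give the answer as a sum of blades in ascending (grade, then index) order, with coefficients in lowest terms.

step 1: 15/2 - 668/25*e2 - 57/5*e13 + 51/20*e123
Answer: 15/2 - 668/25*e2 - 57/5*e13 + 51/20*e123


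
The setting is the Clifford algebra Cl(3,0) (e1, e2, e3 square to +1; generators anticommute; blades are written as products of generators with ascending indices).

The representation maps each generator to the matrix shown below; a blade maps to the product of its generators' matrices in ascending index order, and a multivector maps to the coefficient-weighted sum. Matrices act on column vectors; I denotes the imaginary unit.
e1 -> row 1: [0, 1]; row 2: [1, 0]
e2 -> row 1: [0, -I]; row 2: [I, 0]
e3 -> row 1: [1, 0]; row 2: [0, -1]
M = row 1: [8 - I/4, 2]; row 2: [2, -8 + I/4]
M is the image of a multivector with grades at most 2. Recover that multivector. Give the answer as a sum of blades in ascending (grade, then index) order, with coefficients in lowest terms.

Method: 1, rho(e1), rho(e2), rho(e3) form a trace-orthogonal basis of the 2x2 complex matrices (tr(X Y) = 2 if X = Y, else 0), so M = m0*1 + m1*rho(e1) + m2*rho(e2) + m3*rho(e3) with m0 = tr(M)/2 = 0, m1 = tr(M rho(e1))/2 = 2, m2 = tr(M rho(e2))/2 = 0, m3 = tr(M rho(e3))/2 = 8 - I/4.
Multiplying table entries, the bivector images are rho(e1 e2) = I*rho(e3), rho(e1 e3) = -I*rho(e2), rho(e2 e3) = I*rho(e1); with real blade coefficients the real parts of m0..m3 are the coefficients of 1, e1, e2, e3 and the imaginary parts give the bivectors (e2 e3: Im m1, e1 e3: -Im m2, e1 e2: Im m3).
Answer: 2*e1 + 8*e3 - 1/4*e1 e2


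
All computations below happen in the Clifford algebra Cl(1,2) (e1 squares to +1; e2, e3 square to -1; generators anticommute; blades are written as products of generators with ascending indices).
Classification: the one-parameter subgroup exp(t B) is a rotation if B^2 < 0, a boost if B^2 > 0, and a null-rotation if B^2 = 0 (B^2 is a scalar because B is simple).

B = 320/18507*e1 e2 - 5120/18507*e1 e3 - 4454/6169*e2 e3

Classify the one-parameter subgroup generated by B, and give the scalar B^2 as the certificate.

B^2 term by term: the squares give (320/18507)^2*(e1 e2)^2 + (-5120/18507)^2*(e1 e3)^2 + (-4454/6169)^2*(e2 e3)^2 = 102400/342509049*(+1) + 26214400/342509049*(+1) + 19838116/38056561*(-1) = -4/9 (each basis 2-blade squares to minus the product of its generators' squares); cross terms between blades sharing an index anticommute and cancel. So B^2 = -4/9.
Answer: rotation, certificate B^2 = -4/9. One invariant decides it: the square -4/9 survives every conjugation, and its sign is exactly the classification.


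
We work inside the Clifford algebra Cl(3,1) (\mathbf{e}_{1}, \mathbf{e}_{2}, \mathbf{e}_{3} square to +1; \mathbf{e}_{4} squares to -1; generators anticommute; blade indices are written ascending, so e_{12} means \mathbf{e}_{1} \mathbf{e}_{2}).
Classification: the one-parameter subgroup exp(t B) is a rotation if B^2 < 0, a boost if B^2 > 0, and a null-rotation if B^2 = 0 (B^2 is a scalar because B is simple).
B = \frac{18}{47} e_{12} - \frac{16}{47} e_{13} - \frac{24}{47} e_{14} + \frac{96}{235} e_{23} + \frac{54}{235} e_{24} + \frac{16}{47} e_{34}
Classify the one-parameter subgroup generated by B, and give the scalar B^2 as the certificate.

B^2 term by term: the squares give (\frac{18}{47})^2*(e_{12})^2 + (-\frac{16}{47})^2*(e_{13})^2 + (-\frac{24}{47})^2*(e_{14})^2 + (\frac{96}{235})^2*(e_{23})^2 + (\frac{54}{235})^2*(e_{24})^2 + (\frac{16}{47})^2*(e_{34})^2 = \frac{324}{2209}*(-1) + \frac{256}{2209}*(-1) + \frac{576}{2209}*(+1) + \frac{9216}{55225}*(-1) + \frac{2916}{55225}*(+1) + \frac{256}{2209}*(+1) = 0 (each basis 2-blade squares to minus the product of its generators' squares); cross terms between blades sharing an index anticommute and cancel; the commuting (index-disjoint) pairs give grade-4 terms 2*c*c'*(blade product), which cancel blade by blade — e_{1234}: \frac{576}{2209} + \frac{1728}{11045} - \frac{4608}{11045} = 0 — confirming B is simple. So B^2 = 0.
Answer: null-rotation, certificate B^2 = 0. The class reads off the invariant scalar 0 directly.


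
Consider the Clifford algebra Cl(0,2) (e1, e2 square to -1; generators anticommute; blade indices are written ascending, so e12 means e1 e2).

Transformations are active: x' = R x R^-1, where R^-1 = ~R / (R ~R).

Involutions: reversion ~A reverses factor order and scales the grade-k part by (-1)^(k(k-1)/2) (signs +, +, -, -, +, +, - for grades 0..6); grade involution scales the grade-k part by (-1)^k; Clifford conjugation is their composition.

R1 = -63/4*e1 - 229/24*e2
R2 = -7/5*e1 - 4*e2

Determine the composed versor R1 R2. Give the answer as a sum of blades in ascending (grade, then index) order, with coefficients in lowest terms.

Distribute over the terms of R1 (each basis-blade product reordered to ascending indices, repeated generators contracted through their squares):
(-63/4*e1) R2 = -441/20 + 63*e12
(-229/24*e2) R2 = -229/6 - 1603/120*e12
Summing the partial products and collecting blades:
Answer: -3613/60 + 5957/120*e12


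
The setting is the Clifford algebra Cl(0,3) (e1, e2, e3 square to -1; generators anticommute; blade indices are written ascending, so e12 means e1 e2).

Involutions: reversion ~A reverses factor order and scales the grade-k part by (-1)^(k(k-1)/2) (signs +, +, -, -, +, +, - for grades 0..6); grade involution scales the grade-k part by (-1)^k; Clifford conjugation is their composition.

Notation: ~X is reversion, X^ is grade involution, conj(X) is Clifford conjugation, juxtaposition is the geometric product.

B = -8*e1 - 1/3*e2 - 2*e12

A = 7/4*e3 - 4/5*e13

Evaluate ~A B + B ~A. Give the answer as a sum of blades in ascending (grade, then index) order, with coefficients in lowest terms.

first term: -32/5*e3 + 14*e13 + 131/60*e23 - 97/30*e123
second term: 32/5*e3 - 14*e13 - 131/60*e23 - 97/30*e123
Answer: -97/15*e123


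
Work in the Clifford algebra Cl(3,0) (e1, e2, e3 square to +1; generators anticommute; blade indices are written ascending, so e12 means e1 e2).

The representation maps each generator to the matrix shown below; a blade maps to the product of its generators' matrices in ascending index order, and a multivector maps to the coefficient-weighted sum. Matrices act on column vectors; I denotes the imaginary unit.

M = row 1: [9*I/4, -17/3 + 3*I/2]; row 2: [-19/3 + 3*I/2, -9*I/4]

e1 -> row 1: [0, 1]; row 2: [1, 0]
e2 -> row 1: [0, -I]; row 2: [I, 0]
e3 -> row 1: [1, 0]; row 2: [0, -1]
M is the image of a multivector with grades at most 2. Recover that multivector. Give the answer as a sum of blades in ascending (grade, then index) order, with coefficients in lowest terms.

Method: 1, rho(e1), rho(e2), rho(e3) form a trace-orthogonal basis of the 2x2 complex matrices (tr(X Y) = 2 if X = Y, else 0), so M = m0*1 + m1*rho(e1) + m2*rho(e2) + m3*rho(e3) with m0 = tr(M)/2 = 0, m1 = tr(M rho(e1))/2 = -6 + 3*I/2, m2 = tr(M rho(e2))/2 = I/3, m3 = tr(M rho(e3))/2 = 9*I/4.
Multiplying table entries, the bivector images are rho(e12) = I*rho(e3), rho(e13) = -I*rho(e2), rho(e23) = I*rho(e1); with real blade coefficients the real parts of m0..m3 are the coefficients of 1, e1, e2, e3 and the imaginary parts give the bivectors (e23: Im m1, e13: -Im m2, e12: Im m3).
Answer: -6*e1 + 9/4*e12 - 1/3*e13 + 3/2*e23


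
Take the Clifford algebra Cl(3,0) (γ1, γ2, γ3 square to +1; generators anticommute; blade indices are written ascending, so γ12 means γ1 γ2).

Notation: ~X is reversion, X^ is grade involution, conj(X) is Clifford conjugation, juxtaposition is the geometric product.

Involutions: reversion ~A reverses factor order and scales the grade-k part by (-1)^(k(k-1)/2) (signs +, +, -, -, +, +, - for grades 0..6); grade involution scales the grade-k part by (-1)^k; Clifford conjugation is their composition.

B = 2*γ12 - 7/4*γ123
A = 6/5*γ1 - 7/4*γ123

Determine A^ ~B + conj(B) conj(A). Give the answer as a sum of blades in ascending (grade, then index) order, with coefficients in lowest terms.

first term: -49/16 + 12/5*γ2 + 7/2*γ3 - 21/10*γ23
second term: -49/16 - 12/5*γ2 - 7/2*γ3 + 21/10*γ23
Answer: -49/8


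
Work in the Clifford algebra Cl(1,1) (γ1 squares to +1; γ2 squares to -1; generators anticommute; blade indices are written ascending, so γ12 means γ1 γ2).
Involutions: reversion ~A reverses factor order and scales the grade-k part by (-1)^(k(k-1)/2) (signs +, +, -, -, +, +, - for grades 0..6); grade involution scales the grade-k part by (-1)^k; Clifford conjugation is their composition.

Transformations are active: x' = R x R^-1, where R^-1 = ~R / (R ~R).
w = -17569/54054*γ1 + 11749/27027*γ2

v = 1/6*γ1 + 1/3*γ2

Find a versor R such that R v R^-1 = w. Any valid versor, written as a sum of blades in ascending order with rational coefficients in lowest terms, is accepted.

Since q(v) = q(w) = -1/12, the sum R = v + w = -4280/27027*γ1 + 20758/27027*γ2 does the job whenever invertible.
Answer: -4280/27027*γ1 + 20758/27027*γ2


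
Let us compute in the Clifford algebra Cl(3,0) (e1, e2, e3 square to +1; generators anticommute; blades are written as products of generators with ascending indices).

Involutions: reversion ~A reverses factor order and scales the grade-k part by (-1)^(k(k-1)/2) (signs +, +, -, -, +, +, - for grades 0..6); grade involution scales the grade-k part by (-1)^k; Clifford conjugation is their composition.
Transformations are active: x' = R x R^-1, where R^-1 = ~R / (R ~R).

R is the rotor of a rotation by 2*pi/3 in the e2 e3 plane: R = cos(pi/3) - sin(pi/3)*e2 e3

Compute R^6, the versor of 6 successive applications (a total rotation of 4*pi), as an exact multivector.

Because a rotor carries half the rotation angle, composing 6 copies of this e2 e3-plane rotor multiplies the phase: 6*(pi/3) = 2*pi, hence R^6 = cos(2*pi) - sin(2*pi)*e2 e3.
cos(2*pi) = 1 and sin(2*pi) = 0, so R^6 = 1. The total rotation 4*pi is 2 full turns, so every vector returns to itself, yet the rotor is +1, back on the identity sheet (an even number of 2*pi turns).
Answer: 1


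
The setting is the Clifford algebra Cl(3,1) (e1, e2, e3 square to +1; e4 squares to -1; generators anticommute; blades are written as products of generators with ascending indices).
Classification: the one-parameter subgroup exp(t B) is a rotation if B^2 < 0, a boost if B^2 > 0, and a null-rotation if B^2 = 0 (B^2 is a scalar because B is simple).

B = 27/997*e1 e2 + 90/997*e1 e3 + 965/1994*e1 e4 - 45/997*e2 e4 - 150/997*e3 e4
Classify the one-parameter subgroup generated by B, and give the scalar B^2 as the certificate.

B^2 term by term: the squares give (27/997)^2*(e1 e2)^2 + (90/997)^2*(e1 e3)^2 + (965/1994)^2*(e1 e4)^2 + (-45/997)^2*(e2 e4)^2 + (-150/997)^2*(e3 e4)^2 = 729/994009*(-1) + 8100/994009*(-1) + 931225/3976036*(+1) + 2025/994009*(+1) + 22500/994009*(+1) = 1/4 (each basis 2-blade squares to minus the product of its generators' squares); cross terms between blades sharing an index anticommute and cancel; the commuting (index-disjoint) pairs give grade-4 terms 2*c*c'*(blade product), which cancel blade by blade — e1 e2 e3 e4: -8100/994009 + 8100/994009 = 0 — confirming B is simple. So B^2 = 1/4.
Answer: boost, certificate B^2 = 1/4. The class reads off the invariant scalar 1/4 directly.


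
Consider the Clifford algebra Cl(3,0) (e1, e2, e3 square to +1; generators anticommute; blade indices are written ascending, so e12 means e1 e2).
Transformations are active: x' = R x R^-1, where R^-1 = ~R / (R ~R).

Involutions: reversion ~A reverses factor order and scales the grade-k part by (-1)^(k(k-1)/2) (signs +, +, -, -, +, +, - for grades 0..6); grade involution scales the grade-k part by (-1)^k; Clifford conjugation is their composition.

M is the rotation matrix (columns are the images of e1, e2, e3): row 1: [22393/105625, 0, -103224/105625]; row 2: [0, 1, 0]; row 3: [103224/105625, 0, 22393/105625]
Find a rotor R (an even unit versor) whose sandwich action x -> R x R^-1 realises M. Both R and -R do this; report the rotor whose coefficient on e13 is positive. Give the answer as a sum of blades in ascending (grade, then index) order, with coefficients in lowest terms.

Method: write R = a + b12*e12 + b13*e13 + b23*e23 with a^2 + b12^2 + b13^2 + b23^2 = 1 (so R^-1 = ~R). Expanding the columns R e_j ~R gives tr M = 4a^2 - 1 and, from the antisymmetric part, M21 - M12 = -4a*b12, M13 - M31 = 4a*b13, M32 - M23 = -4a*b23.
Here tr M = 150411/105625, so a^2 = (1 + tr M)/4 = 64009/105625 and a = ±253/325. Taking a = 253/325: M21 - M12 = 0, M13 - M31 = -206448/105625, M32 - M23 = 0, giving b12 = 0, b13 = -204/325, b23 = 0, i.e. R = 253/325 - 204/325*e13.
Its e13 coefficient is negative, so report the other preimage -R.
Answer: -253/325 + 204/325*e13. Sheet selection: the two-to-one cover makes ±R indistinguishable at the matrix level (trace 150411/105625), so uniqueness comes from the required sign on e13.


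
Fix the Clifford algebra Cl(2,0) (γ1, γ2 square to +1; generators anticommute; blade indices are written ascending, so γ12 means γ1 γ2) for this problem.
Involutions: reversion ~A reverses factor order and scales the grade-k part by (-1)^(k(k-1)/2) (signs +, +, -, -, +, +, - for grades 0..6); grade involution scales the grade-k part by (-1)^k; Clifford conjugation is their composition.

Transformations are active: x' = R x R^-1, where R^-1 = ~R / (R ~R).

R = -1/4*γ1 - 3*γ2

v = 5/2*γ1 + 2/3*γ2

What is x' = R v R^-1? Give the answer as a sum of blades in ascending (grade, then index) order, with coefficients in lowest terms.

~R = -1/4*γ1 - 3*γ2, and R ~R = 145/16, so R^-1 = ~R / (145/16).
R v = -21/8 + 22/3*γ12
Answer: -683/290*γ1 + 466/435*γ2


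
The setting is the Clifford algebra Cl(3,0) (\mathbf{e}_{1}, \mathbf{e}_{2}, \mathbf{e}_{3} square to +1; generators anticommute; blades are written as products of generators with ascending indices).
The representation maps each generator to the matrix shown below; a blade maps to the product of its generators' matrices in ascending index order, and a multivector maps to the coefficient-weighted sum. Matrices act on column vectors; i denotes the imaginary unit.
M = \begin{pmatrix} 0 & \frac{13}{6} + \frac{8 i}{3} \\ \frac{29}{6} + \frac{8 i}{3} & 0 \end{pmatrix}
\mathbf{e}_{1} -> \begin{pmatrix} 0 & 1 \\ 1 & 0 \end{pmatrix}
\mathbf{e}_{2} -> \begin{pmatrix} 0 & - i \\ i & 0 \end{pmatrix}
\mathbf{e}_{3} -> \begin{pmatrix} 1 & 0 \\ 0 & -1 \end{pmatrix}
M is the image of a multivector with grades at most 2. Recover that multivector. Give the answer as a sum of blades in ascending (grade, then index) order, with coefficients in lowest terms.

Method: 1, rho(e_{1}), rho(e_{2}), rho(e_{3}) form a trace-orthogonal basis of the 2x2 complex matrices (tr(X Y) = 2 if X = Y, else 0), so M = m0*1 + m1*rho(e_{1}) + m2*rho(e_{2}) + m3*rho(e_{3}) with m0 = tr(M)/2 = 0, m1 = tr(M rho(e_{1}))/2 = \frac{7}{2} + \frac{8 i}{3}, m2 = tr(M rho(e_{2}))/2 = - \frac{4 i}{3}, m3 = tr(M rho(e_{3}))/2 = 0.
Multiplying table entries, the bivector images are rho(e_{1} e_{2}) = i*rho(e_{3}), rho(e_{1} e_{3}) = -i*rho(e_{2}), rho(e_{2} e_{3}) = i*rho(e_{1}); with real blade coefficients the real parts of m0..m3 are the coefficients of 1, e_{1}, e_{2}, e_{3} and the imaginary parts give the bivectors (e_{2} e_{3}: Im m1, e_{1} e_{3}: -Im m2, e_{1} e_{2}: Im m3).
Answer: \frac{7}{2} e_{1} + \frac{4}{3} e_{1} e_{3} + \frac{8}{3} e_{2} e_{3}


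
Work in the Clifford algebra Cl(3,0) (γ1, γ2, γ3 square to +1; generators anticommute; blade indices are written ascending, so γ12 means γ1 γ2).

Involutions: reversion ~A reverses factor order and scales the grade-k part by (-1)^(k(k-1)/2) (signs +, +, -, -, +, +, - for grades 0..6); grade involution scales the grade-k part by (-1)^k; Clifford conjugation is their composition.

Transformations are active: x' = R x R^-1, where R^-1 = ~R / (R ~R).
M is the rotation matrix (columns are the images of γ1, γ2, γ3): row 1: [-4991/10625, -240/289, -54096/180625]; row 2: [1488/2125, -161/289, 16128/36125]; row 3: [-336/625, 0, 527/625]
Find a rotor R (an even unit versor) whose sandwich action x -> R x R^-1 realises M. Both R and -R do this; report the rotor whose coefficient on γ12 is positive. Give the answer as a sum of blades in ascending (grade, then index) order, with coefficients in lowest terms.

Method: write R = a + b12*γ12 + b13*γ13 + b23*γ23 with a^2 + b12^2 + b13^2 + b23^2 = 1 (so R^-1 = ~R). Expanding the columns R e_j ~R gives tr M = 4a^2 - 1 and, from the antisymmetric part, M21 - M12 = -4a*b12, M13 - M31 = 4a*b13, M32 - M23 = -4a*b23.
Here tr M = -33169/180625, so a^2 = (1 + tr M)/4 = 36864/180625 and a = ±192/425. Taking a = 192/425: M21 - M12 = 55296/36125, M13 - M31 = 43008/180625, M32 - M23 = -16128/36125, giving b12 = -72/85, b13 = 56/425, b23 = 21/85, i.e. R = 192/425 - 72/85*γ12 + 56/425*γ13 + 21/85*γ23.
Its γ12 coefficient is negative, so report the other preimage -R.
Answer: -192/425 + 72/85*γ12 - 56/425*γ13 - 21/85*γ23. Uniqueness: Spin(3) -> SO(3) maps R and -R to the same rotation of trace -33169/180625; fixing the sign of the γ12 coefficient removes the ambiguity.


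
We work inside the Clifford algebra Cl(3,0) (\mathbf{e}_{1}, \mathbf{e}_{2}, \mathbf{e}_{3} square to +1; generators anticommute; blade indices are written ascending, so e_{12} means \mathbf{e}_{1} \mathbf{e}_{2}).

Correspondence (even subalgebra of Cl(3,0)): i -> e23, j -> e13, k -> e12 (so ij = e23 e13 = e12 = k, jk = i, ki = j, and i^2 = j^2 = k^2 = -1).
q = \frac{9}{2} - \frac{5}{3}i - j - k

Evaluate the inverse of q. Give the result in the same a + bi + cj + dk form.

In blades: q = \frac{9}{2} - e_{12} - e_{13} - \frac{5}{3} e_{23}.
With qbar = \frac{9}{2} + e_{12} + e_{13} + \frac{5}{3} e_{23} (scalar fixed, mapped units negated), q qbar = \frac{901}{36} (the sum of squared coefficients), so q^-1 = qbar / (\frac{901}{36}) = \frac{162}{901} + \frac{36}{901} e_{12} + \frac{36}{901} e_{13} + \frac{60}{901} e_{23}; translating back:
Answer: \frac{162}{901} + \frac{60}{901}i + \frac{36}{901}j + \frac{36}{901}k


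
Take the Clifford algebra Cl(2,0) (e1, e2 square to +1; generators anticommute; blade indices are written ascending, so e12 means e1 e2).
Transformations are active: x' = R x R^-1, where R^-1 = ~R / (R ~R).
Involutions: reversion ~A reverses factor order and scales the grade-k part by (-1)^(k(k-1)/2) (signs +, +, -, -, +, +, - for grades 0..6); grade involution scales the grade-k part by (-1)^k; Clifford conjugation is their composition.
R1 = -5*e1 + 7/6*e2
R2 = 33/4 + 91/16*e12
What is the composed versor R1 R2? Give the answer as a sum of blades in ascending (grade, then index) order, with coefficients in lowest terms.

Distribute over the terms of R1 (each basis-blade product reordered to ascending indices, repeated generators contracted through their squares):
(-5*e1) R2 = -165/4*e1 - 455/16*e2
(7/6*e2) R2 = -637/96*e1 + 77/8*e2
Summing the partial products and collecting blades:
Answer: -4597/96*e1 - 301/16*e2


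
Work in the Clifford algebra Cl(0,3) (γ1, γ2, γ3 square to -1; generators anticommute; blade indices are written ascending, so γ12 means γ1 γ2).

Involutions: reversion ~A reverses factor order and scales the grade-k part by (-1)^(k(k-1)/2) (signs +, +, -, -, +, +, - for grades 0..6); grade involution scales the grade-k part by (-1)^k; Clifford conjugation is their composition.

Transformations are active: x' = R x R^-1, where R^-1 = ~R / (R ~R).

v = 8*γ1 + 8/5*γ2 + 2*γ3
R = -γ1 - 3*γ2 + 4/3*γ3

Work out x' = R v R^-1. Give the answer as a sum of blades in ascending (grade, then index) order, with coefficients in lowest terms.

~R = -γ1 - 3*γ2 + 4/3*γ3, and R ~R = -106/9, so R^-1 = ~R / (-106/9).
R v = 152/15 + 112/5*γ12 - 38/3*γ13 - 122/15*γ23
Answer: -1664/265*γ1 + 944/265*γ2 - 1138/265*γ3


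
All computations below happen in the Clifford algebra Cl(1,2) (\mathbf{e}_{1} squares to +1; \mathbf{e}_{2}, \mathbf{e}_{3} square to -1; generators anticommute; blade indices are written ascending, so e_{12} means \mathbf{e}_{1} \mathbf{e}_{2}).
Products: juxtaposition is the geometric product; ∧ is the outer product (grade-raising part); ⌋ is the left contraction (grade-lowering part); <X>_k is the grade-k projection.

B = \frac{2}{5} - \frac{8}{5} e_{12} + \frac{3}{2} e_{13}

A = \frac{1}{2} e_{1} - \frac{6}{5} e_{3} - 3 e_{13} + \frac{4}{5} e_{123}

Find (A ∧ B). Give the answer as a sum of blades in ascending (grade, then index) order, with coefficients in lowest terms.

step 1: \frac{1}{5} e_{1} - \frac{12}{25} e_{3} - \frac{6}{5} e_{13} + \frac{56}{25} e_{123}
Answer: \frac{1}{5} e_{1} - \frac{12}{25} e_{3} - \frac{6}{5} e_{13} + \frac{56}{25} e_{123}


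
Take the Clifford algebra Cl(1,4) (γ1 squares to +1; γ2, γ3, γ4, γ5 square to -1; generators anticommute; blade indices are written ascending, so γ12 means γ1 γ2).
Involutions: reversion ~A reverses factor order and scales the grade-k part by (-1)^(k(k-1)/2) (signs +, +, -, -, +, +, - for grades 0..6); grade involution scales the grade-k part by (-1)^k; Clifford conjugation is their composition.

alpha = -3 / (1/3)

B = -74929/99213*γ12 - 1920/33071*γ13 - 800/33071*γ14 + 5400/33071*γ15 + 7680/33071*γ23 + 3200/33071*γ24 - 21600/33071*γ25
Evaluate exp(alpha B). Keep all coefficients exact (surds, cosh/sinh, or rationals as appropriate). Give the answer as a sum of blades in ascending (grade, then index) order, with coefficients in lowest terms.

B^2 term by term: the squares give (-74929/99213)^2*(γ12)^2 + (-1920/33071)^2*(γ13)^2 + (-800/33071)^2*(γ14)^2 + (5400/33071)^2*(γ15)^2 + (7680/33071)^2*(γ23)^2 + (3200/33071)^2*(γ24)^2 + (-21600/33071)^2*(γ25)^2 = 5614355041/9843219369*(+1) + 3686400/1093691041*(+1) + 640000/1093691041*(+1) + 29160000/1093691041*(+1) + 58982400/1093691041*(-1) + 10240000/1093691041*(-1) + 466560000/1093691041*(-1) = 1/9 (each basis 2-blade squares to minus the product of its generators' squares); cross terms between blades sharing an index anticommute and cancel; the commuting (index-disjoint) pairs give grade-4 terms 2*c*c'*(blade product), which cancel blade by blade — γ1234: 12288000/1093691041 - 12288000/1093691041 = 0; γ1235: -82944000/1093691041 + 82944000/1093691041 = 0; γ1245: -34560000/1093691041 + 34560000/1093691041 = 0 — confirming B is simple. So B^2 = 1/9.
B^2 = 1/9 — B^2 > 0, so the exponential closes hyperbolically: l = 1/3, alpha*l = -3, so exp(alpha B) = cosh(-3) + (sinh(-3)/(1/3))*B = cosh(3) + (-3*sinh(3))*B.
Answer: cosh(3) + 74929*sinh(3)/33071*γ12 + 5760*sinh(3)/33071*γ13 + 2400*sinh(3)/33071*γ14 - 16200*sinh(3)/33071*γ15 - 23040*sinh(3)/33071*γ23 - 9600*sinh(3)/33071*γ24 + 64800*sinh(3)/33071*γ25


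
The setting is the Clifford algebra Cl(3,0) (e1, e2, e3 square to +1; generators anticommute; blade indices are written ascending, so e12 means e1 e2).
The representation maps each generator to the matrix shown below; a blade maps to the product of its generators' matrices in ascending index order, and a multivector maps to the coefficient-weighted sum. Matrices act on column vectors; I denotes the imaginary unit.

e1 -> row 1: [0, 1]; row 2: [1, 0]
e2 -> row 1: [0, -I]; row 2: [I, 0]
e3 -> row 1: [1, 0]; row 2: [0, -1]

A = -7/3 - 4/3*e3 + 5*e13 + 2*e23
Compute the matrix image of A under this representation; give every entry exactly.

Bivector images (products of the table entries): rho(e13) = rho(e1)rho(e3) = row 1: [0, -1]; row 2: [1, 0]; rho(e23) = rho(e2)rho(e3) = row 1: [0, I]; row 2: [I, 0].
M = (-7/3)*1 + (-4/3)*rho(e3) + (5)*rho(e13) + (2)*rho(e23), summed entrywise (1 is the identity matrix):
Answer: row 1: [-11/3, -5 + 2*I]; row 2: [5 + 2*I, -1]


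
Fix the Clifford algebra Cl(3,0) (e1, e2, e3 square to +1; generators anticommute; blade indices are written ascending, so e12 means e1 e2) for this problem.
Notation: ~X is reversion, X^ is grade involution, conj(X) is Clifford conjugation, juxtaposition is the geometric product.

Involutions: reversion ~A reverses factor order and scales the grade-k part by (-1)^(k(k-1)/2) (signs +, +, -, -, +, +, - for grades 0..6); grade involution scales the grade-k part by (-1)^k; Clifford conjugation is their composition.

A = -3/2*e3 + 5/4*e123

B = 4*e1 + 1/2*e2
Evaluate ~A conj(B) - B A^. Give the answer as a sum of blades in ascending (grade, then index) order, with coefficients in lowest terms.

first term: -53/8*e13 + 17/4*e23
second term: 53/8*e13 - 17/4*e23
Answer: -53/4*e13 + 17/2*e23


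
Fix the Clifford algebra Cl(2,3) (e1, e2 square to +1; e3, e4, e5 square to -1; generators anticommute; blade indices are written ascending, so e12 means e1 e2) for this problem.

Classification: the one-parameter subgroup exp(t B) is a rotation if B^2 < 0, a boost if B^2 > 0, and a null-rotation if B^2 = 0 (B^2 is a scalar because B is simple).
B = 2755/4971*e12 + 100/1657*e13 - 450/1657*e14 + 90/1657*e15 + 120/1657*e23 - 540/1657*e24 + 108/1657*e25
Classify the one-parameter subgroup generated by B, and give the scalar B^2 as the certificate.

B^2 term by term: the squares give (2755/4971)^2*(e12)^2 + (100/1657)^2*(e13)^2 + (-450/1657)^2*(e14)^2 + (90/1657)^2*(e15)^2 + (120/1657)^2*(e23)^2 + (-540/1657)^2*(e24)^2 + (108/1657)^2*(e25)^2 = 7590025/24710841*(-1) + 10000/2745649*(+1) + 202500/2745649*(+1) + 8100/2745649*(+1) + 14400/2745649*(+1) + 291600/2745649*(+1) + 11664/2745649*(+1) = -1/9 (each basis 2-blade squares to minus the product of its generators' squares); cross terms between blades sharing an index anticommute and cancel; the commuting (index-disjoint) pairs give grade-4 terms 2*c*c'*(blade product), which cancel blade by blade — e1234: 108000/2745649 - 108000/2745649 = 0; e1235: -21600/2745649 + 21600/2745649 = 0; e1245: 97200/2745649 - 97200/2745649 = 0 — confirming B is simple. So B^2 = -1/9.
Answer: rotation, certificate B^2 = -1/9. The scalar -1/9 is the complete invariant here: its sign names the subgroup type.


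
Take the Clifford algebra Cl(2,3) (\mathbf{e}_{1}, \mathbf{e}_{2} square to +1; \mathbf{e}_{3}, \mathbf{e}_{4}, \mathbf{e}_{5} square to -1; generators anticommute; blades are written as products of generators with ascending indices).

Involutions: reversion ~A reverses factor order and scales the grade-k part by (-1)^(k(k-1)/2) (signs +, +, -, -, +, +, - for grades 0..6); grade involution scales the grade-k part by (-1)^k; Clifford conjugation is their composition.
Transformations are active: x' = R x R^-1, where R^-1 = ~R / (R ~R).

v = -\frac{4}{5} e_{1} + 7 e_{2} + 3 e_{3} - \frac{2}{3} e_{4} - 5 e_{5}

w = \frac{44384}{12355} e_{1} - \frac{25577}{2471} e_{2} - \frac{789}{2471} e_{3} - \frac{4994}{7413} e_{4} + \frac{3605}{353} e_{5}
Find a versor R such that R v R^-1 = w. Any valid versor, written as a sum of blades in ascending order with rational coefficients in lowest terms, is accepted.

The midline construction: v and w both square to \frac{3419}{225}, so reflecting in their sum \frac{6900}{2471} e_{1} - \frac{8280}{2471} e_{2} + \frac{6624}{2471} e_{3} - \frac{3312}{2471} e_{4} + \frac{1840}{353} e_{5} exchanges them.
Answer: \frac{6900}{2471} e_{1} - \frac{8280}{2471} e_{2} + \frac{6624}{2471} e_{3} - \frac{3312}{2471} e_{4} + \frac{1840}{353} e_{5}


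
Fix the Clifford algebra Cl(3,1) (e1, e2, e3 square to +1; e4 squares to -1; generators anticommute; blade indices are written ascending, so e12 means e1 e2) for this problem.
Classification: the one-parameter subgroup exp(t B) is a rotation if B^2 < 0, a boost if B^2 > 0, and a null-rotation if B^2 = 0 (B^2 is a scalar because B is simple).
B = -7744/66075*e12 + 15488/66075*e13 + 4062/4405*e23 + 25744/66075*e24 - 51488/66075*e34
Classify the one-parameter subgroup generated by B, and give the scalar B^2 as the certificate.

B^2 term by term: the squares give (-7744/66075)^2*(e12)^2 + (15488/66075)^2*(e13)^2 + (4062/4405)^2*(e23)^2 + (25744/66075)^2*(e24)^2 + (-51488/66075)^2*(e34)^2 = 59969536/4365905625*(-1) + 239878144/4365905625*(-1) + 16499844/19404025*(-1) + 662753536/4365905625*(+1) + 2651014144/4365905625*(+1) = -4/25 (each basis 2-blade squares to minus the product of its generators' squares); cross terms between blades sharing an index anticommute and cancel; the commuting (index-disjoint) pairs give grade-4 terms 2*c*c'*(blade product), which cancel blade by blade — e1234: 797446144/4365905625 - 797446144/4365905625 = 0 — confirming B is simple. So B^2 = -4/25.
Answer: rotation, certificate B^2 = -4/25. Check the certificate: B^2 = -4/25, and that sign is decisive whatever form B takes.


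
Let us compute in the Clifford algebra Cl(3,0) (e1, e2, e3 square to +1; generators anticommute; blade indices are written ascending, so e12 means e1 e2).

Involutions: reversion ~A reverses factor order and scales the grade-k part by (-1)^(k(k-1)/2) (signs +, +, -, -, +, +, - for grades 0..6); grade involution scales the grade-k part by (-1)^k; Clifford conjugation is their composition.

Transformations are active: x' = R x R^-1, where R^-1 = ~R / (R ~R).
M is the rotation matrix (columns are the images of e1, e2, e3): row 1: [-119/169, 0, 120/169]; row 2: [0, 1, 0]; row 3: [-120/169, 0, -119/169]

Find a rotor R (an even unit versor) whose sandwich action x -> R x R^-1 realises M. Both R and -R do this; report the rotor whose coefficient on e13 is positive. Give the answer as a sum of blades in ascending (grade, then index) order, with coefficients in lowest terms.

Method: write R = a + b12*e12 + b13*e13 + b23*e23 with a^2 + b12^2 + b13^2 + b23^2 = 1 (so R^-1 = ~R). Expanding the columns R e_j ~R gives tr M = 4a^2 - 1 and, from the antisymmetric part, M21 - M12 = -4a*b12, M13 - M31 = 4a*b13, M32 - M23 = -4a*b23.
Here tr M = -69/169, so a^2 = (1 + tr M)/4 = 25/169 and a = ±5/13. Taking a = 5/13: M21 - M12 = 0, M13 - M31 = 240/169, M32 - M23 = 0, giving b12 = 0, b13 = 12/13, b23 = 0, i.e. R = 5/13 + 12/13*e13.
Its e13 coefficient is already positive.
Answer: 5/13 + 12/13*e13. Sheet selection: the two-to-one cover makes ±R indistinguishable at the matrix level (trace -69/169), so uniqueness comes from the required sign on e13.
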